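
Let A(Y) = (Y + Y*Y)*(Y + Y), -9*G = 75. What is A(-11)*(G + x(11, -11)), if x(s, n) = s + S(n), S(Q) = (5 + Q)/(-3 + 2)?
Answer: -62920/3 ≈ -20973.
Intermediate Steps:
G = -25/3 (G = -⅑*75 = -25/3 ≈ -8.3333)
S(Q) = -5 - Q (S(Q) = (5 + Q)/(-1) = (5 + Q)*(-1) = -5 - Q)
x(s, n) = -5 + s - n (x(s, n) = s + (-5 - n) = -5 + s - n)
A(Y) = 2*Y*(Y + Y²) (A(Y) = (Y + Y²)*(2*Y) = 2*Y*(Y + Y²))
A(-11)*(G + x(11, -11)) = (2*(-11)²*(1 - 11))*(-25/3 + (-5 + 11 - 1*(-11))) = (2*121*(-10))*(-25/3 + (-5 + 11 + 11)) = -2420*(-25/3 + 17) = -2420*26/3 = -62920/3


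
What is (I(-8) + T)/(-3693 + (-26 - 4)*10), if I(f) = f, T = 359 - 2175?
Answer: 608/1331 ≈ 0.45680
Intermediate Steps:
T = -1816
(I(-8) + T)/(-3693 + (-26 - 4)*10) = (-8 - 1816)/(-3693 + (-26 - 4)*10) = -1824/(-3693 - 30*10) = -1824/(-3693 - 300) = -1824/(-3993) = -1824*(-1/3993) = 608/1331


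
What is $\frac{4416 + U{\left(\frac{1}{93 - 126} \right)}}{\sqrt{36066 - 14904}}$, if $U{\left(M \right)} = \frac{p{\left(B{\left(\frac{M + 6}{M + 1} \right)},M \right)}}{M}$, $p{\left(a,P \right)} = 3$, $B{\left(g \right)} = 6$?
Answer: $\frac{1439 \sqrt{21162}}{7054} \approx 29.676$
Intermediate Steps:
$U{\left(M \right)} = \frac{3}{M}$
$\frac{4416 + U{\left(\frac{1}{93 - 126} \right)}}{\sqrt{36066 - 14904}} = \frac{4416 + \frac{3}{\frac{1}{93 - 126}}}{\sqrt{36066 - 14904}} = \frac{4416 + \frac{3}{\frac{1}{-33}}}{\sqrt{21162}} = \left(4416 + \frac{3}{- \frac{1}{33}}\right) \frac{\sqrt{21162}}{21162} = \left(4416 + 3 \left(-33\right)\right) \frac{\sqrt{21162}}{21162} = \left(4416 - 99\right) \frac{\sqrt{21162}}{21162} = 4317 \frac{\sqrt{21162}}{21162} = \frac{1439 \sqrt{21162}}{7054}$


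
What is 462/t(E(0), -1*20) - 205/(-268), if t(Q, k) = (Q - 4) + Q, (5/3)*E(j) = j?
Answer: -30749/268 ≈ -114.74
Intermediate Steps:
E(j) = 3*j/5
t(Q, k) = -4 + 2*Q (t(Q, k) = (-4 + Q) + Q = -4 + 2*Q)
462/t(E(0), -1*20) - 205/(-268) = 462/(-4 + 2*((⅗)*0)) - 205/(-268) = 462/(-4 + 2*0) - 205*(-1/268) = 462/(-4 + 0) + 205/268 = 462/(-4) + 205/268 = 462*(-¼) + 205/268 = -231/2 + 205/268 = -30749/268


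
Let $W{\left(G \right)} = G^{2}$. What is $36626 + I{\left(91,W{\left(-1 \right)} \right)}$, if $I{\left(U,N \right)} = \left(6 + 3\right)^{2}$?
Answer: $36707$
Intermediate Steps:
$I{\left(U,N \right)} = 81$ ($I{\left(U,N \right)} = 9^{2} = 81$)
$36626 + I{\left(91,W{\left(-1 \right)} \right)} = 36626 + 81 = 36707$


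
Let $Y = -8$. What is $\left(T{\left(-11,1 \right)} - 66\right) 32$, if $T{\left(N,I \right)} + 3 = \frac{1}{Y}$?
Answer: $-2212$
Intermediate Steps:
$T{\left(N,I \right)} = - \frac{25}{8}$ ($T{\left(N,I \right)} = -3 + \frac{1}{-8} = -3 - \frac{1}{8} = - \frac{25}{8}$)
$\left(T{\left(-11,1 \right)} - 66\right) 32 = \left(- \frac{25}{8} - 66\right) 32 = \left(- \frac{553}{8}\right) 32 = -2212$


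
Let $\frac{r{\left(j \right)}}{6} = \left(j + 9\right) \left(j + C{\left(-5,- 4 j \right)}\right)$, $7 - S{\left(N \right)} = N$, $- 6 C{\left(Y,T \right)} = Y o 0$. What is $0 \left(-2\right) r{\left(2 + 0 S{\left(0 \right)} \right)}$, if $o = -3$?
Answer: $0$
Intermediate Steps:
$C{\left(Y,T \right)} = 0$ ($C{\left(Y,T \right)} = - \frac{Y \left(-3\right) 0}{6} = - \frac{- 3 Y 0}{6} = \left(- \frac{1}{6}\right) 0 = 0$)
$S{\left(N \right)} = 7 - N$
$r{\left(j \right)} = 6 j \left(9 + j\right)$ ($r{\left(j \right)} = 6 \left(j + 9\right) \left(j + 0\right) = 6 \left(9 + j\right) j = 6 j \left(9 + j\right)$)
$0 \left(-2\right) r{\left(2 + 0 S{\left(0 \right)} \right)} = 0 \left(-2\right) 6 \left(2 + 0 \left(7 - 0\right)\right) \left(9 + \left(2 + 0 \left(7 - 0\right)\right)\right) = 0 \cdot 6 \left(2 + 0 \left(7 + 0\right)\right) \left(9 + \left(2 + 0 \left(7 + 0\right)\right)\right) = 0 \cdot 6 \left(2 + 0 \cdot 7\right) \left(9 + \left(2 + 0 \cdot 7\right)\right) = 0 \cdot 6 \left(2 + 0\right) \left(9 + \left(2 + 0\right)\right) = 0 \cdot 6 \cdot 2 \left(9 + 2\right) = 0 \cdot 6 \cdot 2 \cdot 11 = 0 \cdot 132 = 0$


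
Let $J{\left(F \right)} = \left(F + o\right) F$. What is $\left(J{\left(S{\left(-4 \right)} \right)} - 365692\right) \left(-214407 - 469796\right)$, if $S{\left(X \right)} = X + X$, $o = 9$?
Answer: $250213037100$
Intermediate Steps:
$S{\left(X \right)} = 2 X$
$J{\left(F \right)} = F \left(9 + F\right)$ ($J{\left(F \right)} = \left(F + 9\right) F = \left(9 + F\right) F = F \left(9 + F\right)$)
$\left(J{\left(S{\left(-4 \right)} \right)} - 365692\right) \left(-214407 - 469796\right) = \left(2 \left(-4\right) \left(9 + 2 \left(-4\right)\right) - 365692\right) \left(-214407 - 469796\right) = \left(- 8 \left(9 - 8\right) - 365692\right) \left(-684203\right) = \left(\left(-8\right) 1 - 365692\right) \left(-684203\right) = \left(-8 - 365692\right) \left(-684203\right) = \left(-365700\right) \left(-684203\right) = 250213037100$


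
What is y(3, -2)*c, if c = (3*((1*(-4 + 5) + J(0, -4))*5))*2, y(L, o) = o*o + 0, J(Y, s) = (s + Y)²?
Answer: 2040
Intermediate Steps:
J(Y, s) = (Y + s)²
y(L, o) = o² (y(L, o) = o² + 0 = o²)
c = 510 (c = (3*((1*(-4 + 5) + (0 - 4)²)*5))*2 = (3*((1*1 + (-4)²)*5))*2 = (3*((1 + 16)*5))*2 = (3*(17*5))*2 = (3*85)*2 = 255*2 = 510)
y(3, -2)*c = (-2)²*510 = 4*510 = 2040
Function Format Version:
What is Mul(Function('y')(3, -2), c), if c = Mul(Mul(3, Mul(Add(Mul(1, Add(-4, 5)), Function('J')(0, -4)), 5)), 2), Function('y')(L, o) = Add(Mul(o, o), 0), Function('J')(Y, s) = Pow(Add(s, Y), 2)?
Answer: 2040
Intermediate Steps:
Function('J')(Y, s) = Pow(Add(Y, s), 2)
Function('y')(L, o) = Pow(o, 2) (Function('y')(L, o) = Add(Pow(o, 2), 0) = Pow(o, 2))
c = 510 (c = Mul(Mul(3, Mul(Add(Mul(1, Add(-4, 5)), Pow(Add(0, -4), 2)), 5)), 2) = Mul(Mul(3, Mul(Add(Mul(1, 1), Pow(-4, 2)), 5)), 2) = Mul(Mul(3, Mul(Add(1, 16), 5)), 2) = Mul(Mul(3, Mul(17, 5)), 2) = Mul(Mul(3, 85), 2) = Mul(255, 2) = 510)
Mul(Function('y')(3, -2), c) = Mul(Pow(-2, 2), 510) = Mul(4, 510) = 2040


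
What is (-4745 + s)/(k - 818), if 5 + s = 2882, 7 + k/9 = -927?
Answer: 467/2306 ≈ 0.20252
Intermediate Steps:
k = -8406 (k = -63 + 9*(-927) = -63 - 8343 = -8406)
s = 2877 (s = -5 + 2882 = 2877)
(-4745 + s)/(k - 818) = (-4745 + 2877)/(-8406 - 818) = -1868/(-9224) = -1868*(-1/9224) = 467/2306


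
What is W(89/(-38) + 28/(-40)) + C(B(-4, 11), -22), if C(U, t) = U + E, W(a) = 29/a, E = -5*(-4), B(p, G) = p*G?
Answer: -9691/289 ≈ -33.533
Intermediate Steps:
B(p, G) = G*p
E = 20
C(U, t) = 20 + U (C(U, t) = U + 20 = 20 + U)
W(89/(-38) + 28/(-40)) + C(B(-4, 11), -22) = 29/(89/(-38) + 28/(-40)) + (20 + 11*(-4)) = 29/(89*(-1/38) + 28*(-1/40)) + (20 - 44) = 29/(-89/38 - 7/10) - 24 = 29/(-289/95) - 24 = 29*(-95/289) - 24 = -2755/289 - 24 = -9691/289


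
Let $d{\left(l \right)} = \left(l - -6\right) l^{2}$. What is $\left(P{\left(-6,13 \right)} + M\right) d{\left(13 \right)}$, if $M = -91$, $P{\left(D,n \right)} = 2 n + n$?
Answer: $-166972$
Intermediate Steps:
$P{\left(D,n \right)} = 3 n$
$d{\left(l \right)} = l^{2} \left(6 + l\right)$ ($d{\left(l \right)} = \left(l + 6\right) l^{2} = \left(6 + l\right) l^{2} = l^{2} \left(6 + l\right)$)
$\left(P{\left(-6,13 \right)} + M\right) d{\left(13 \right)} = \left(3 \cdot 13 - 91\right) 13^{2} \left(6 + 13\right) = \left(39 - 91\right) 169 \cdot 19 = \left(-52\right) 3211 = -166972$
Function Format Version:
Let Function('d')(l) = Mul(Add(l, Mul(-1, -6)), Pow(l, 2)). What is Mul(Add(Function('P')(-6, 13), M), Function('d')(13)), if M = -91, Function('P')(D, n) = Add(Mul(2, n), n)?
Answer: -166972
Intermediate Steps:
Function('P')(D, n) = Mul(3, n)
Function('d')(l) = Mul(Pow(l, 2), Add(6, l)) (Function('d')(l) = Mul(Add(l, 6), Pow(l, 2)) = Mul(Add(6, l), Pow(l, 2)) = Mul(Pow(l, 2), Add(6, l)))
Mul(Add(Function('P')(-6, 13), M), Function('d')(13)) = Mul(Add(Mul(3, 13), -91), Mul(Pow(13, 2), Add(6, 13))) = Mul(Add(39, -91), Mul(169, 19)) = Mul(-52, 3211) = -166972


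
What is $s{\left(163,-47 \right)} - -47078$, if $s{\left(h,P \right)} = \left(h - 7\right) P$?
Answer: $39746$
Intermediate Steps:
$s{\left(h,P \right)} = P \left(-7 + h\right)$ ($s{\left(h,P \right)} = \left(-7 + h\right) P = P \left(-7 + h\right)$)
$s{\left(163,-47 \right)} - -47078 = - 47 \left(-7 + 163\right) - -47078 = \left(-47\right) 156 + 47078 = -7332 + 47078 = 39746$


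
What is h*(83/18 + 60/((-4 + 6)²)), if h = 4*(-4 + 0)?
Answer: -2824/9 ≈ -313.78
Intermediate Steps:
h = -16 (h = 4*(-4) = -16)
h*(83/18 + 60/((-4 + 6)²)) = -16*(83/18 + 60/((-4 + 6)²)) = -16*(83*(1/18) + 60/(2²)) = -16*(83/18 + 60/4) = -16*(83/18 + 60*(¼)) = -16*(83/18 + 15) = -16*353/18 = -2824/9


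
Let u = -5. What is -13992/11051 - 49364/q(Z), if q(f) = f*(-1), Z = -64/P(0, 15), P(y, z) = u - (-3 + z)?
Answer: 2318242775/176816 ≈ 13111.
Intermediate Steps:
P(y, z) = -2 - z (P(y, z) = -5 - (-3 + z) = -5 + (3 - z) = -2 - z)
Z = 64/17 (Z = -64/(-2 - 1*15) = -64/(-2 - 15) = -64/(-17) = -64*(-1/17) = 64/17 ≈ 3.7647)
q(f) = -f
-13992/11051 - 49364/q(Z) = -13992/11051 - 49364/((-1*64/17)) = -13992*1/11051 - 49364/(-64/17) = -13992/11051 - 49364*(-17/64) = -13992/11051 + 209797/16 = 2318242775/176816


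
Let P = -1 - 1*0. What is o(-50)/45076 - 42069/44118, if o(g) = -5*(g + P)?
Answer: -314175359/331443828 ≈ -0.94790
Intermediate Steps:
P = -1 (P = -1 + 0 = -1)
o(g) = 5 - 5*g (o(g) = -5*(g - 1) = -5*(-1 + g) = 5 - 5*g)
o(-50)/45076 - 42069/44118 = (5 - 5*(-50))/45076 - 42069/44118 = (5 + 250)*(1/45076) - 42069*1/44118 = 255*(1/45076) - 14023/14706 = 255/45076 - 14023/14706 = -314175359/331443828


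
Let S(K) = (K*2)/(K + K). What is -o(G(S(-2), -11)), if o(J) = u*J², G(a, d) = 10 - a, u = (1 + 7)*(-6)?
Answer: 3888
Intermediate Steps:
S(K) = 1 (S(K) = (2*K)/((2*K)) = (2*K)*(1/(2*K)) = 1)
u = -48 (u = 8*(-6) = -48)
o(J) = -48*J²
-o(G(S(-2), -11)) = -(-48)*(10 - 1*1)² = -(-48)*(10 - 1)² = -(-48)*9² = -(-48)*81 = -1*(-3888) = 3888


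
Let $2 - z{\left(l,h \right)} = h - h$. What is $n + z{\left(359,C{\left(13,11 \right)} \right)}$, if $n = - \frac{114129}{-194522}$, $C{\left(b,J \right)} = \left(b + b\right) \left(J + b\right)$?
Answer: $\frac{503173}{194522} \approx 2.5867$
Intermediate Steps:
$C{\left(b,J \right)} = 2 b \left(J + b\right)$
$z{\left(l,h \right)} = 2$ ($z{\left(l,h \right)} = 2 - \left(h - h\right) = 2 - 0 = 2 + 0 = 2$)
$n = \frac{114129}{194522}$ ($n = \left(-114129\right) \left(- \frac{1}{194522}\right) = \frac{114129}{194522} \approx 0.58671$)
$n + z{\left(359,C{\left(13,11 \right)} \right)} = \frac{114129}{194522} + 2 = \frac{503173}{194522}$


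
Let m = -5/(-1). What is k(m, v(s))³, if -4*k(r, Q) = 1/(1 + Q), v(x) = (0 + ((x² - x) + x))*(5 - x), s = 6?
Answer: 1/2744000 ≈ 3.6443e-7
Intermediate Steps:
m = 5 (m = -5*(-1) = 5)
v(x) = x²*(5 - x) (v(x) = (0 + x²)*(5 - x) = x²*(5 - x))
k(r, Q) = -1/(4*(1 + Q))
k(m, v(s))³ = (-1/(4 + 4*(6²*(5 - 1*6))))³ = (-1/(4 + 4*(36*(5 - 6))))³ = (-1/(4 + 4*(36*(-1))))³ = (-1/(4 + 4*(-36)))³ = (-1/(4 - 144))³ = (-1/(-140))³ = (-1*(-1/140))³ = (1/140)³ = 1/2744000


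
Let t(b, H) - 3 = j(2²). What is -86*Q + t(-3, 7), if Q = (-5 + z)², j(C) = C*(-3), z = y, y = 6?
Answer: -95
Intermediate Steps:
z = 6
j(C) = -3*C
t(b, H) = -9 (t(b, H) = 3 - 3*2² = 3 - 3*4 = 3 - 12 = -9)
Q = 1 (Q = (-5 + 6)² = 1² = 1)
-86*Q + t(-3, 7) = -86*1 - 9 = -86 - 9 = -95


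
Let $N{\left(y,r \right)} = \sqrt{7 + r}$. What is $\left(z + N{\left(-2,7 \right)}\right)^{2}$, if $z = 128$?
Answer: $\left(128 + \sqrt{14}\right)^{2} \approx 17356.0$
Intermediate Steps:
$\left(z + N{\left(-2,7 \right)}\right)^{2} = \left(128 + \sqrt{7 + 7}\right)^{2} = \left(128 + \sqrt{14}\right)^{2}$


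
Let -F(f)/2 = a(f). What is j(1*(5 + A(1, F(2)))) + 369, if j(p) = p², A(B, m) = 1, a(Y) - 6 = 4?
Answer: 405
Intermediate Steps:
a(Y) = 10 (a(Y) = 6 + 4 = 10)
F(f) = -20 (F(f) = -2*10 = -20)
j(1*(5 + A(1, F(2)))) + 369 = (1*(5 + 1))² + 369 = (1*6)² + 369 = 6² + 369 = 36 + 369 = 405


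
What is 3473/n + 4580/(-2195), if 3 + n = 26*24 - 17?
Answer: 6433/1756 ≈ 3.6634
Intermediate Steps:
n = 604 (n = -3 + (26*24 - 17) = -3 + (624 - 17) = -3 + 607 = 604)
3473/n + 4580/(-2195) = 3473/604 + 4580/(-2195) = 3473*(1/604) + 4580*(-1/2195) = 23/4 - 916/439 = 6433/1756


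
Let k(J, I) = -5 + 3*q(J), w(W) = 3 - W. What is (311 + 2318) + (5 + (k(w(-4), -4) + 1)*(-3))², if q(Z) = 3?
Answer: 2729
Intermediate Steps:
k(J, I) = 4 (k(J, I) = -5 + 3*3 = -5 + 9 = 4)
(311 + 2318) + (5 + (k(w(-4), -4) + 1)*(-3))² = (311 + 2318) + (5 + (4 + 1)*(-3))² = 2629 + (5 + 5*(-3))² = 2629 + (5 - 15)² = 2629 + (-10)² = 2629 + 100 = 2729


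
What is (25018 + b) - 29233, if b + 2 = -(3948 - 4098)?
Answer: -4067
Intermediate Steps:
b = 148 (b = -2 - (3948 - 4098) = -2 - 1*(-150) = -2 + 150 = 148)
(25018 + b) - 29233 = (25018 + 148) - 29233 = 25166 - 29233 = -4067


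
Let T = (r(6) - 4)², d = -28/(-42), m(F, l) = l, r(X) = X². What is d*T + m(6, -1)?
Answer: 2045/3 ≈ 681.67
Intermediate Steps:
d = ⅔ (d = -28*(-1/42) = ⅔ ≈ 0.66667)
T = 1024 (T = (6² - 4)² = (36 - 4)² = 32² = 1024)
d*T + m(6, -1) = (⅔)*1024 - 1 = 2048/3 - 1 = 2045/3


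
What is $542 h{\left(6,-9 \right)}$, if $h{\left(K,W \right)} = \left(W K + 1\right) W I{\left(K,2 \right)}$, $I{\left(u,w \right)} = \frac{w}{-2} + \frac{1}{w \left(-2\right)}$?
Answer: $- \frac{646335}{2} \approx -3.2317 \cdot 10^{5}$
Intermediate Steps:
$I{\left(u,w \right)} = - \frac{w}{2} - \frac{1}{2 w}$ ($I{\left(u,w \right)} = w \left(- \frac{1}{2}\right) + \frac{1}{w} \left(- \frac{1}{2}\right) = - \frac{w}{2} - \frac{1}{2 w}$)
$h{\left(K,W \right)} = - \frac{5 W \left(1 + K W\right)}{4}$ ($h{\left(K,W \right)} = \left(W K + 1\right) W \frac{-1 - 2^{2}}{2 \cdot 2} = \left(K W + 1\right) W \frac{1}{2} \cdot \frac{1}{2} \left(-1 - 4\right) = \left(1 + K W\right) W \frac{1}{2} \cdot \frac{1}{2} \left(-1 - 4\right) = W \left(1 + K W\right) \frac{1}{2} \cdot \frac{1}{2} \left(-5\right) = W \left(1 + K W\right) \left(- \frac{5}{4}\right) = - \frac{5 W \left(1 + K W\right)}{4}$)
$542 h{\left(6,-9 \right)} = 542 \left(\left(- \frac{5}{4}\right) \left(-9\right) \left(1 + 6 \left(-9\right)\right)\right) = 542 \left(\left(- \frac{5}{4}\right) \left(-9\right) \left(1 - 54\right)\right) = 542 \left(\left(- \frac{5}{4}\right) \left(-9\right) \left(-53\right)\right) = 542 \left(- \frac{2385}{4}\right) = - \frac{646335}{2}$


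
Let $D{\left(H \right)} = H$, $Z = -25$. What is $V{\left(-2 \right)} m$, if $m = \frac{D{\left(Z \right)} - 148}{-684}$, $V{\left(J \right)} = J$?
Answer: $- \frac{173}{342} \approx -0.50585$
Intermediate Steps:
$m = \frac{173}{684}$ ($m = \frac{-25 - 148}{-684} = \left(-25 - 148\right) \left(- \frac{1}{684}\right) = \left(-173\right) \left(- \frac{1}{684}\right) = \frac{173}{684} \approx 0.25292$)
$V{\left(-2 \right)} m = \left(-2\right) \frac{173}{684} = - \frac{173}{342}$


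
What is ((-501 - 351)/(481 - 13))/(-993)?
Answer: 71/38727 ≈ 0.0018333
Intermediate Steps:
((-501 - 351)/(481 - 13))/(-993) = -852/468*(-1/993) = -852*1/468*(-1/993) = -71/39*(-1/993) = 71/38727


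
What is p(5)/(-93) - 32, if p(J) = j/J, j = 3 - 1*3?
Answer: -32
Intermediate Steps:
j = 0 (j = 3 - 3 = 0)
p(J) = 0 (p(J) = 0/J = 0)
p(5)/(-93) - 32 = 0/(-93) - 32 = -1/93*0 - 32 = 0 - 32 = -32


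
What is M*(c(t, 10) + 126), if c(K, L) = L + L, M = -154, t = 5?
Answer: -22484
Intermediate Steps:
c(K, L) = 2*L
M*(c(t, 10) + 126) = -154*(2*10 + 126) = -154*(20 + 126) = -154*146 = -22484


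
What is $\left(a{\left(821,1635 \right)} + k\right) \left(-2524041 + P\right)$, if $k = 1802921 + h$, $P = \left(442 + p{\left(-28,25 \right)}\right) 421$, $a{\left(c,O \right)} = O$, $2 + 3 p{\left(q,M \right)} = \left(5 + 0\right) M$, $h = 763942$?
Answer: $-5960708171604$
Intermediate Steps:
$p{\left(q,M \right)} = - \frac{2}{3} + \frac{5 M}{3}$ ($p{\left(q,M \right)} = - \frac{2}{3} + \frac{\left(5 + 0\right) M}{3} = - \frac{2}{3} + \frac{5 M}{3}$)
$P = 203343$ ($P = \left(442 + \left(- \frac{2}{3} + \frac{5}{3} \cdot 25\right)\right) 421 = \left(442 + \left(- \frac{2}{3} + \frac{125}{3}\right)\right) 421 = \left(442 + 41\right) 421 = 483 \cdot 421 = 203343$)
$k = 2566863$ ($k = 1802921 + 763942 = 2566863$)
$\left(a{\left(821,1635 \right)} + k\right) \left(-2524041 + P\right) = \left(1635 + 2566863\right) \left(-2524041 + 203343\right) = 2568498 \left(-2320698\right) = -5960708171604$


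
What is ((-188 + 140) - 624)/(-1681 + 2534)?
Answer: -672/853 ≈ -0.78781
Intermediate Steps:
((-188 + 140) - 624)/(-1681 + 2534) = (-48 - 624)/853 = -672*1/853 = -672/853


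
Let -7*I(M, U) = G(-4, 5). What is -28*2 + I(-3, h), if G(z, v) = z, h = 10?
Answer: -388/7 ≈ -55.429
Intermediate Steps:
I(M, U) = 4/7 (I(M, U) = -⅐*(-4) = 4/7)
-28*2 + I(-3, h) = -28*2 + 4/7 = -56 + 4/7 = -388/7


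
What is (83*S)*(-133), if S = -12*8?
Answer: 1059744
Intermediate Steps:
S = -96
(83*S)*(-133) = (83*(-96))*(-133) = -7968*(-133) = 1059744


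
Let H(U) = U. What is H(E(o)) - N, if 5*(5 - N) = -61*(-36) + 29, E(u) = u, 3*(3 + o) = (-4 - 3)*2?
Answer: 1297/3 ≈ 432.33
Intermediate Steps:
o = -23/3 (o = -3 + ((-4 - 3)*2)/3 = -3 + (-7*2)/3 = -3 + (⅓)*(-14) = -3 - 14/3 = -23/3 ≈ -7.6667)
N = -440 (N = 5 - (-61*(-36) + 29)/5 = 5 - (2196 + 29)/5 = 5 - ⅕*2225 = 5 - 445 = -440)
H(E(o)) - N = -23/3 - 1*(-440) = -23/3 + 440 = 1297/3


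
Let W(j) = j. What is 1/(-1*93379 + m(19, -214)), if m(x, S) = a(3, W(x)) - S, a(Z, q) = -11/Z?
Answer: -3/279506 ≈ -1.0733e-5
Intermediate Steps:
m(x, S) = -11/3 - S
1/(-1*93379 + m(19, -214)) = 1/(-1*93379 + (-11/3 - 1*(-214))) = 1/(-93379 + (-11/3 + 214)) = 1/(-93379 + 631/3) = 1/(-279506/3) = -3/279506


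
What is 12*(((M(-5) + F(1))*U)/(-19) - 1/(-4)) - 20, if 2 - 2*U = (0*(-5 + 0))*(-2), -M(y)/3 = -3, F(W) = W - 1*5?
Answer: -383/19 ≈ -20.158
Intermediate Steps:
F(W) = -5 + W (F(W) = W - 5 = -5 + W)
M(y) = 9 (M(y) = -3*(-3) = 9)
U = 1 (U = 1 - 0*(-5 + 0)*(-2)/2 = 1 - 0*(-5)*(-2)/2 = 1 - 0*(-2) = 1 - ½*0 = 1 + 0 = 1)
12*(((M(-5) + F(1))*U)/(-19) - 1/(-4)) - 20 = 12*(((9 + (-5 + 1))*1)/(-19) - 1/(-4)) - 20 = 12*(((9 - 4)*1)*(-1/19) - 1*(-¼)) - 20 = 12*((5*1)*(-1/19) + ¼) - 20 = 12*(5*(-1/19) + ¼) - 20 = 12*(-5/19 + ¼) - 20 = 12*(-1/76) - 20 = -3/19 - 20 = -383/19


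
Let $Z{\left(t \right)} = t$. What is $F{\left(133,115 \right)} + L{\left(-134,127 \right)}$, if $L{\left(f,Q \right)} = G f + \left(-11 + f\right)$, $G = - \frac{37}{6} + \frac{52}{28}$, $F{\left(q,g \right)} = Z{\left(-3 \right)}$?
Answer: $\frac{9019}{21} \approx 429.48$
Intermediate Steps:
$F{\left(q,g \right)} = -3$
$G = - \frac{181}{42}$ ($G = \left(-37\right) \frac{1}{6} + 52 \cdot \frac{1}{28} = - \frac{37}{6} + \frac{13}{7} = - \frac{181}{42} \approx -4.3095$)
$L{\left(f,Q \right)} = -11 - \frac{139 f}{42}$ ($L{\left(f,Q \right)} = - \frac{181 f}{42} + \left(-11 + f\right) = -11 - \frac{139 f}{42}$)
$F{\left(133,115 \right)} + L{\left(-134,127 \right)} = -3 - - \frac{9082}{21} = -3 + \left(-11 + \frac{9313}{21}\right) = -3 + \frac{9082}{21} = \frac{9019}{21}$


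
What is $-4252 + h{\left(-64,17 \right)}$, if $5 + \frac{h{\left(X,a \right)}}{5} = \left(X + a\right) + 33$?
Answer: $-4347$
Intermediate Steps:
$h{\left(X,a \right)} = 140 + 5 X + 5 a$ ($h{\left(X,a \right)} = -25 + 5 \left(\left(X + a\right) + 33\right) = -25 + 5 \left(33 + X + a\right) = -25 + \left(165 + 5 X + 5 a\right) = 140 + 5 X + 5 a$)
$-4252 + h{\left(-64,17 \right)} = -4252 + \left(140 + 5 \left(-64\right) + 5 \cdot 17\right) = -4252 + \left(140 - 320 + 85\right) = -4252 - 95 = -4347$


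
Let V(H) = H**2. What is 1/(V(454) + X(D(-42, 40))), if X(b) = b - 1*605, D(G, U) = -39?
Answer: 1/205472 ≈ 4.8668e-6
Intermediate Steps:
X(b) = -605 + b (X(b) = b - 605 = -605 + b)
1/(V(454) + X(D(-42, 40))) = 1/(454**2 + (-605 - 39)) = 1/(206116 - 644) = 1/205472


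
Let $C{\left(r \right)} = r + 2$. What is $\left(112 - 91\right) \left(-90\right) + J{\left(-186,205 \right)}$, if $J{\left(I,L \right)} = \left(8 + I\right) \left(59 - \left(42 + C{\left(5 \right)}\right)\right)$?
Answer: $-3670$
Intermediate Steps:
$C{\left(r \right)} = 2 + r$
$J{\left(I,L \right)} = 80 + 10 I$ ($J{\left(I,L \right)} = \left(8 + I\right) \left(59 - 49\right) = \left(8 + I\right) 10 = 80 + 10 I$)
$\left(112 - 91\right) \left(-90\right) + J{\left(-186,205 \right)} = \left(112 - 91\right) \left(-90\right) + \left(80 + 10 \left(-186\right)\right) = 21 \left(-90\right) + \left(80 - 1860\right) = -1890 - 1780 = -3670$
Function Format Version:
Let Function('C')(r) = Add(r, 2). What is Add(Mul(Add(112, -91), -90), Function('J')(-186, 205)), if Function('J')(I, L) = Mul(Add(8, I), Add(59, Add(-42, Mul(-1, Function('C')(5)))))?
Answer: -3670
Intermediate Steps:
Function('C')(r) = Add(2, r)
Function('J')(I, L) = Add(80, Mul(10, I)) (Function('J')(I, L) = Mul(Add(8, I), Add(59, Add(-42, Mul(-1, Add(2, 5))))) = Mul(Add(8, I), Add(59, Add(-42, Mul(-1, 7)))) = Mul(Add(8, I), Add(59, Add(-42, -7))) = Mul(Add(8, I), Add(59, -49)) = Mul(Add(8, I), 10) = Add(80, Mul(10, I)))
Add(Mul(Add(112, -91), -90), Function('J')(-186, 205)) = Add(Mul(Add(112, -91), -90), Add(80, Mul(10, -186))) = Add(Mul(21, -90), Add(80, -1860)) = Add(-1890, -1780) = -3670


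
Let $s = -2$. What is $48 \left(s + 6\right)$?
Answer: $192$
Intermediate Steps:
$48 \left(s + 6\right) = 48 \left(-2 + 6\right) = 48 \cdot 4 = 192$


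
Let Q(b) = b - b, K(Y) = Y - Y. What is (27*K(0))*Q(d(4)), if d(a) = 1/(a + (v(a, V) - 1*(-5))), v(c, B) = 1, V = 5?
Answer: 0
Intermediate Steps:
K(Y) = 0
d(a) = 1/(6 + a) (d(a) = 1/(a + (1 - 1*(-5))) = 1/(a + (1 + 5)) = 1/(a + 6) = 1/(6 + a))
Q(b) = 0
(27*K(0))*Q(d(4)) = (27*0)*0 = 0*0 = 0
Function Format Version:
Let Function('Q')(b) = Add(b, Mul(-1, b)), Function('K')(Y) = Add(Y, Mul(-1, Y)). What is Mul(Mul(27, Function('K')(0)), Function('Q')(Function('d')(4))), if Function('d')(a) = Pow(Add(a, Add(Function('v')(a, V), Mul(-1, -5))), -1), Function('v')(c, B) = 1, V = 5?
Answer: 0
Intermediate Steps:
Function('K')(Y) = 0
Function('d')(a) = Pow(Add(6, a), -1) (Function('d')(a) = Pow(Add(a, Add(1, Mul(-1, -5))), -1) = Pow(Add(a, Add(1, 5)), -1) = Pow(Add(a, 6), -1) = Pow(Add(6, a), -1))
Function('Q')(b) = 0
Mul(Mul(27, Function('K')(0)), Function('Q')(Function('d')(4))) = Mul(Mul(27, 0), 0) = Mul(0, 0) = 0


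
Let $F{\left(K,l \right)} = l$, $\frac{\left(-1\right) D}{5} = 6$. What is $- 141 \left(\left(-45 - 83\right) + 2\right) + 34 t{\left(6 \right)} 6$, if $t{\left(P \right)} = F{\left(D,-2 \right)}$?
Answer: $17358$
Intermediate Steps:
$D = -30$ ($D = \left(-5\right) 6 = -30$)
$t{\left(P \right)} = -2$
$- 141 \left(\left(-45 - 83\right) + 2\right) + 34 t{\left(6 \right)} 6 = - 141 \left(\left(-45 - 83\right) + 2\right) + 34 \left(-2\right) 6 = - 141 \left(-128 + 2\right) - 408 = \left(-141\right) \left(-126\right) - 408 = 17766 - 408 = 17358$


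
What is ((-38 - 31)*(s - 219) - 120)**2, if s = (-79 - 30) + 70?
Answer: 312653124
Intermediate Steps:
s = -39 (s = -109 + 70 = -39)
((-38 - 31)*(s - 219) - 120)**2 = ((-38 - 31)*(-39 - 219) - 120)**2 = (-69*(-258) - 120)**2 = (17802 - 120)**2 = 17682**2 = 312653124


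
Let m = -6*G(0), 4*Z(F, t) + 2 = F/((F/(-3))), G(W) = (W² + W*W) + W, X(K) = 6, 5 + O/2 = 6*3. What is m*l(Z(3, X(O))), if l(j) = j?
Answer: 0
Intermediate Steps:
O = 26 (O = -10 + 2*(6*3) = -10 + 2*18 = -10 + 36 = 26)
G(W) = W + 2*W² (G(W) = (W² + W²) + W = 2*W² + W = W + 2*W²)
Z(F, t) = -5/4 (Z(F, t) = -½ + (F/((F/(-3))))/4 = -½ + (F/((F*(-⅓))))/4 = -½ + (F/((-F/3)))/4 = -½ + (F*(-3/F))/4 = -½ + (¼)*(-3) = -½ - ¾ = -5/4)
m = 0 (m = -0*(1 + 2*0) = -0*(1 + 0) = -0 = -6*0 = 0)
m*l(Z(3, X(O))) = 0*(-5/4) = 0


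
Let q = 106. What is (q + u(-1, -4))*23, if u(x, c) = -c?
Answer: 2530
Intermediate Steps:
(q + u(-1, -4))*23 = (106 - 1*(-4))*23 = (106 + 4)*23 = 110*23 = 2530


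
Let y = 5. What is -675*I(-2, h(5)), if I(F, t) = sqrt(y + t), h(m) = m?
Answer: -675*sqrt(10) ≈ -2134.5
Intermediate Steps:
I(F, t) = sqrt(5 + t)
-675*I(-2, h(5)) = -675*sqrt(5 + 5) = -675*sqrt(10)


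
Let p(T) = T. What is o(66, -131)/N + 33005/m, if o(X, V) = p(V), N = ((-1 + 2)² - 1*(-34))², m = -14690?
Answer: -8471103/3599050 ≈ -2.3537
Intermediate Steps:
N = 1225 (N = (1² + 34)² = (1 + 34)² = 35² = 1225)
o(X, V) = V
o(66, -131)/N + 33005/m = -131/1225 + 33005/(-14690) = -131*1/1225 + 33005*(-1/14690) = -131/1225 - 6601/2938 = -8471103/3599050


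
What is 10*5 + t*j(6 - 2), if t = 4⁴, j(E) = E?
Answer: 1074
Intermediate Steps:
t = 256
10*5 + t*j(6 - 2) = 10*5 + 256*(6 - 2) = 50 + 256*4 = 50 + 1024 = 1074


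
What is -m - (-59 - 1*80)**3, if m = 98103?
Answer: 2587516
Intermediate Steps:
-m - (-59 - 1*80)**3 = -1*98103 - (-59 - 1*80)**3 = -98103 - (-59 - 80)**3 = -98103 - 1*(-139)**3 = -98103 - 1*(-2685619) = -98103 + 2685619 = 2587516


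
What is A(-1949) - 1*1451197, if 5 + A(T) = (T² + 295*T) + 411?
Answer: 1772855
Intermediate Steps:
A(T) = 406 + T² + 295*T (A(T) = -5 + ((T² + 295*T) + 411) = -5 + (411 + T² + 295*T) = 406 + T² + 295*T)
A(-1949) - 1*1451197 = (406 + (-1949)² + 295*(-1949)) - 1*1451197 = (406 + 3798601 - 574955) - 1451197 = 3224052 - 1451197 = 1772855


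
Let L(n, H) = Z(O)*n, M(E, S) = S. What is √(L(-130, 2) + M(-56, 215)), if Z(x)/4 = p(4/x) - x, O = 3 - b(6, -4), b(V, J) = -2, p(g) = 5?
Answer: √215 ≈ 14.663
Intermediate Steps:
O = 5 (O = 3 - 1*(-2) = 3 + 2 = 5)
Z(x) = 20 - 4*x (Z(x) = 4*(5 - x) = 20 - 4*x)
L(n, H) = 0 (L(n, H) = (20 - 4*5)*n = (20 - 20)*n = 0*n = 0)
√(L(-130, 2) + M(-56, 215)) = √(0 + 215) = √215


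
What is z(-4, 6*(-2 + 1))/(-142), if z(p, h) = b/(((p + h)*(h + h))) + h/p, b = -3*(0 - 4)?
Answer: -4/355 ≈ -0.011268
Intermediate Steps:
b = 12 (b = -3*(-4) = 12)
z(p, h) = h/p + 6/(h*(h + p)) (z(p, h) = 12/(((p + h)*(h + h))) + h/p = 12/(((h + p)*(2*h))) + h/p = 12/((2*h*(h + p))) + h/p = 12*(1/(2*h*(h + p))) + h/p = 6/(h*(h + p)) + h/p = h/p + 6/(h*(h + p)))
z(-4, 6*(-2 + 1))/(-142) = (((6*(-2 + 1))³ + 6*(-4) - 4*36*(-2 + 1)²)/((6*(-2 + 1))*(-4)*(6*(-2 + 1) - 4)))/(-142) = (-¼*((6*(-1))³ - 24 - 4*(6*(-1))²)/((6*(-1))*(6*(-1) - 4)))*(-1/142) = (-¼*((-6)³ - 24 - 4*(-6)²)/(-6*(-6 - 4)))*(-1/142) = -⅙*(-¼)*(-216 - 24 - 4*36)/(-10)*(-1/142) = -⅙*(-¼)*(-⅒)*(-216 - 24 - 144)*(-1/142) = -⅙*(-¼)*(-⅒)*(-384)*(-1/142) = (8/5)*(-1/142) = -4/355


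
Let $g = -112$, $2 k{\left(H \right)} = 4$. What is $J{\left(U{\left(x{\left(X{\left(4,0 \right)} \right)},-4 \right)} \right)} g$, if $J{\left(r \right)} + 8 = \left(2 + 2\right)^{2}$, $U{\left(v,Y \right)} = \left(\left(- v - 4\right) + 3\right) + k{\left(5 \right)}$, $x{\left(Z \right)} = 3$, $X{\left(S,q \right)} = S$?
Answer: $-896$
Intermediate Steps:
$k{\left(H \right)} = 2$ ($k{\left(H \right)} = \frac{1}{2} \cdot 4 = 2$)
$U{\left(v,Y \right)} = 1 - v$ ($U{\left(v,Y \right)} = \left(\left(- v - 4\right) + 3\right) + 2 = \left(\left(-4 - v\right) + 3\right) + 2 = \left(-1 - v\right) + 2 = 1 - v$)
$J{\left(r \right)} = 8$ ($J{\left(r \right)} = -8 + \left(2 + 2\right)^{2} = -8 + 4^{2} = -8 + 16 = 8$)
$J{\left(U{\left(x{\left(X{\left(4,0 \right)} \right)},-4 \right)} \right)} g = 8 \left(-112\right) = -896$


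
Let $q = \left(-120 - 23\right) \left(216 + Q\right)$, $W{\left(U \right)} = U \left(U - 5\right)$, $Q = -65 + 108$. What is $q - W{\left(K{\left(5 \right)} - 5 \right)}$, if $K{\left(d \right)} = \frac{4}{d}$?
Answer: $- \frac{926891}{25} \approx -37076.0$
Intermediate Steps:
$Q = 43$
$W{\left(U \right)} = U \left(-5 + U\right)$
$q = -37037$ ($q = \left(-120 - 23\right) \left(216 + 43\right) = \left(-143\right) 259 = -37037$)
$q - W{\left(K{\left(5 \right)} - 5 \right)} = -37037 - \left(\frac{4}{5} - 5\right) \left(-5 - \left(5 - \frac{4}{5}\right)\right) = -37037 - \left(4 \cdot \frac{1}{5} - 5\right) \left(-5 + \left(4 \cdot \frac{1}{5} - 5\right)\right) = -37037 - \left(\frac{4}{5} - 5\right) \left(-5 + \left(\frac{4}{5} - 5\right)\right) = -37037 - - \frac{21 \left(-5 - \frac{21}{5}\right)}{5} = -37037 - \left(- \frac{21}{5}\right) \left(- \frac{46}{5}\right) = -37037 - \frac{966}{25} = - \frac{926891}{25}$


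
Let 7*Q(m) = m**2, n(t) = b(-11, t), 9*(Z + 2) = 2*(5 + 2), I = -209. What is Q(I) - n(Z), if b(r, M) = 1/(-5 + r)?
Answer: 698903/112 ≈ 6240.2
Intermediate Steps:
Z = -4/9 (Z = -2 + (2*(5 + 2))/9 = -2 + (2*7)/9 = -2 + (1/9)*14 = -2 + 14/9 = -4/9 ≈ -0.44444)
n(t) = -1/16 (n(t) = 1/(-5 - 11) = 1/(-16) = -1/16)
Q(m) = m**2/7
Q(I) - n(Z) = (1/7)*(-209)**2 - 1*(-1/16) = (1/7)*43681 + 1/16 = 43681/7 + 1/16 = 698903/112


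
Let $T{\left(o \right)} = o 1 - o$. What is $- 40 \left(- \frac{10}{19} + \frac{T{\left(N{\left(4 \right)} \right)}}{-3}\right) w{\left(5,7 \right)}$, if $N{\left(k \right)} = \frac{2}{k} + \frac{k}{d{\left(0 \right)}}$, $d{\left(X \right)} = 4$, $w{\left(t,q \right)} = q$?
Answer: $\frac{2800}{19} \approx 147.37$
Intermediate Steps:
$N{\left(k \right)} = \frac{2}{k} + \frac{k}{4}$
$T{\left(o \right)} = 0$ ($T{\left(o \right)} = o - o = 0$)
$- 40 \left(- \frac{10}{19} + \frac{T{\left(N{\left(4 \right)} \right)}}{-3}\right) w{\left(5,7 \right)} = - 40 \left(- \frac{10}{19} + \frac{0}{-3}\right) 7 = - 40 \left(\left(-10\right) \frac{1}{19} + 0 \left(- \frac{1}{3}\right)\right) 7 = - 40 \left(- \frac{10}{19} + 0\right) 7 = \left(-40\right) \left(- \frac{10}{19}\right) 7 = \frac{400}{19} \cdot 7 = \frac{2800}{19}$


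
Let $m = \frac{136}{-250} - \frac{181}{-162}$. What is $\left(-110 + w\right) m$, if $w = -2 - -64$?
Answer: $- \frac{92872}{3375} \approx -27.518$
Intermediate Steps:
$w = 62$ ($w = -2 + 64 = 62$)
$m = \frac{11609}{20250}$ ($m = 136 \left(- \frac{1}{250}\right) - - \frac{181}{162} = - \frac{68}{125} + \frac{181}{162} = \frac{11609}{20250} \approx 0.57328$)
$\left(-110 + w\right) m = \left(-110 + 62\right) \frac{11609}{20250} = \left(-48\right) \frac{11609}{20250} = - \frac{92872}{3375}$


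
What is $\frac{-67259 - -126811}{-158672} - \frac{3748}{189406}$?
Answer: $- \frac{371069024}{939169651} \approx -0.3951$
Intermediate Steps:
$\frac{-67259 - -126811}{-158672} - \frac{3748}{189406} = \left(-67259 + 126811\right) \left(- \frac{1}{158672}\right) - \frac{1874}{94703} = 59552 \left(- \frac{1}{158672}\right) - \frac{1874}{94703} = - \frac{3722}{9917} - \frac{1874}{94703} = - \frac{371069024}{939169651}$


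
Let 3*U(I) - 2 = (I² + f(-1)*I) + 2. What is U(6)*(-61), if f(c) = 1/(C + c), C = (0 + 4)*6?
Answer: -56486/69 ≈ -818.64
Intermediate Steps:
C = 24 (C = 4*6 = 24)
f(c) = 1/(24 + c)
U(I) = 4/3 + I²/3 + I/69 (U(I) = ⅔ + ((I² + I/(24 - 1)) + 2)/3 = ⅔ + ((I² + I/23) + 2)/3 = ⅔ + (2 + I² + I/23)/3 = ⅔ + (⅔ + I²/3 + I/69) = 4/3 + I²/3 + I/69)
U(6)*(-61) = (4/3 + (⅓)*6² + (1/69)*6)*(-61) = (4/3 + (⅓)*36 + 2/23)*(-61) = (4/3 + 12 + 2/23)*(-61) = (926/69)*(-61) = -56486/69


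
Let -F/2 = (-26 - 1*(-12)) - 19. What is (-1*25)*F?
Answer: -1650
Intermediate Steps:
F = 66 (F = -2*((-26 - 1*(-12)) - 19) = -2*((-26 + 12) - 19) = -2*(-14 - 19) = -2*(-33) = 66)
(-1*25)*F = -1*25*66 = -25*66 = -1650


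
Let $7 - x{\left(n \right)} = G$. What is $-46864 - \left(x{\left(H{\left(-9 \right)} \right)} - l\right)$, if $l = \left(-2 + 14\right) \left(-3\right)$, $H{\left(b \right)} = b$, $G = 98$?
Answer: $-46809$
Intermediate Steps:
$x{\left(n \right)} = -91$ ($x{\left(n \right)} = 7 - 98 = -91$)
$l = -36$ ($l = 12 \left(-3\right) = -36$)
$-46864 - \left(x{\left(H{\left(-9 \right)} \right)} - l\right) = -46864 - \left(-91 - -36\right) = -46864 - \left(-91 + 36\right) = -46864 - -55 = -46864 + 55 = -46809$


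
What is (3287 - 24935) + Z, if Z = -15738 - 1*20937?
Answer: -58323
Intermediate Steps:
Z = -36675 (Z = -15738 - 20937 = -36675)
(3287 - 24935) + Z = (3287 - 24935) - 36675 = -21648 - 36675 = -58323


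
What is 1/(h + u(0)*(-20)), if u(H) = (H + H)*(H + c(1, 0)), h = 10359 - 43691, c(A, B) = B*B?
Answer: -1/33332 ≈ -3.0001e-5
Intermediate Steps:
c(A, B) = B²
h = -33332
u(H) = 2*H² (u(H) = (H + H)*(H + 0²) = (2*H)*(H + 0) = (2*H)*H = 2*H²)
1/(h + u(0)*(-20)) = 1/(-33332 + (2*0²)*(-20)) = 1/(-33332 + (2*0)*(-20)) = 1/(-33332 + 0*(-20)) = 1/(-33332 + 0) = 1/(-33332) = -1/33332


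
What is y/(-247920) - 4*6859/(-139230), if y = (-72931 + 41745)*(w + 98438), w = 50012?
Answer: 5371505645201/287649180 ≈ 18674.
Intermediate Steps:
y = -4629561700 (y = (-72931 + 41745)*(50012 + 98438) = -31186*148450 = -4629561700)
y/(-247920) - 4*6859/(-139230) = -4629561700/(-247920) - 4*6859/(-139230) = -4629561700*(-1/247920) - 27436*(-1/139230) = 231478085/12396 + 13718/69615 = 5371505645201/287649180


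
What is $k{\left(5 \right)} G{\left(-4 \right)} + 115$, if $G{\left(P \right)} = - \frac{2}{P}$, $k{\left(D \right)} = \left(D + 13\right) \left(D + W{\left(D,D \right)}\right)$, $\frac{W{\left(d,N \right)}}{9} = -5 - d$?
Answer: $-650$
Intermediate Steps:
$W{\left(d,N \right)} = -45 - 9 d$ ($W{\left(d,N \right)} = 9 \left(-5 - d\right) = -45 - 9 d$)
$k{\left(D \right)} = \left(-45 - 8 D\right) \left(13 + D\right)$ ($k{\left(D \right)} = \left(D + 13\right) \left(D - \left(45 + 9 D\right)\right) = \left(13 + D\right) \left(-45 - 8 D\right) = \left(-45 - 8 D\right) \left(13 + D\right)$)
$k{\left(5 \right)} G{\left(-4 \right)} + 115 = \left(-585 - 745 - 8 \cdot 5^{2}\right) \left(- \frac{2}{-4}\right) + 115 = \left(-585 - 745 - 200\right) \left(\left(-2\right) \left(- \frac{1}{4}\right)\right) + 115 = \left(-585 - 745 - 200\right) \frac{1}{2} + 115 = \left(-1530\right) \frac{1}{2} + 115 = -765 + 115 = -650$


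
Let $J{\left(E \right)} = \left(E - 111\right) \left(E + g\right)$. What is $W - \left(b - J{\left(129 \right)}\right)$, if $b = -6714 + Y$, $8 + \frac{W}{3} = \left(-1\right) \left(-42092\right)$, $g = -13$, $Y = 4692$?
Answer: $130362$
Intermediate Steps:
$W = 126252$ ($W = -24 + 3 \left(\left(-1\right) \left(-42092\right)\right) = -24 + 3 \cdot 42092 = -24 + 126276 = 126252$)
$b = -2022$ ($b = -6714 + 4692 = -2022$)
$J{\left(E \right)} = \left(-111 + E\right) \left(-13 + E\right)$ ($J{\left(E \right)} = \left(E - 111\right) \left(E - 13\right) = \left(-111 + E\right) \left(-13 + E\right)$)
$W - \left(b - J{\left(129 \right)}\right) = 126252 + \left(\left(1443 + 129^{2} - 15996\right) - -2022\right) = 126252 + \left(\left(1443 + 16641 - 15996\right) + 2022\right) = 126252 + \left(2088 + 2022\right) = 126252 + 4110 = 130362$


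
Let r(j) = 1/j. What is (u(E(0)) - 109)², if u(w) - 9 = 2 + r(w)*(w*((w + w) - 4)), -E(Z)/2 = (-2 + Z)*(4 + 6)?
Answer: 484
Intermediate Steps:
E(Z) = 40 - 20*Z (E(Z) = -2*(-2 + Z)*(4 + 6) = -2*(-2 + Z)*10 = -2*(-20 + 10*Z) = 40 - 20*Z)
u(w) = 7 + 2*w (u(w) = 9 + (2 + (w*((w + w) - 4))/w) = 9 + (2 + (w*(2*w - 4))/w) = 9 + (2 + (w*(-4 + 2*w))/w) = 9 + (2 + (-4 + 2*w)) = 9 + (-2 + 2*w) = 7 + 2*w)
(u(E(0)) - 109)² = ((7 + 2*(40 - 20*0)) - 109)² = ((7 + 2*(40 + 0)) - 109)² = ((7 + 2*40) - 109)² = ((7 + 80) - 109)² = (87 - 109)² = (-22)² = 484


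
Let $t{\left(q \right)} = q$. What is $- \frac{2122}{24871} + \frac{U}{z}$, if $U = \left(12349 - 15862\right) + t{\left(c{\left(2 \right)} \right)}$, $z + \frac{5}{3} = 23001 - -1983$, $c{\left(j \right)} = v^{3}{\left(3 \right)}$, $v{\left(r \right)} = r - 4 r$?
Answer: $- \frac{475545880}{1864006837} \approx -0.25512$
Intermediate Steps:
$v{\left(r \right)} = - 3 r$
$c{\left(j \right)} = -729$ ($c{\left(j \right)} = \left(\left(-3\right) 3\right)^{3} = \left(-9\right)^{3} = -729$)
$z = \frac{74947}{3}$ ($z = - \frac{5}{3} + \left(23001 - -1983\right) = - \frac{5}{3} + \left(23001 + 1983\right) = - \frac{5}{3} + 24984 = \frac{74947}{3} \approx 24982.0$)
$U = -4242$ ($U = \left(12349 - 15862\right) - 729 = -3513 - 729 = -4242$)
$- \frac{2122}{24871} + \frac{U}{z} = - \frac{2122}{24871} - \frac{4242}{\frac{74947}{3}} = \left(-2122\right) \frac{1}{24871} - \frac{12726}{74947} = - \frac{2122}{24871} - \frac{12726}{74947} = - \frac{475545880}{1864006837}$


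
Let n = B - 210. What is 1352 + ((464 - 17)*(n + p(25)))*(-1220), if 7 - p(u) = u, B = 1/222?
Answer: 4600447374/37 ≈ 1.2434e+8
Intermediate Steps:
B = 1/222 ≈ 0.0045045
p(u) = 7 - u
n = -46619/222 (n = 1/222 - 210 = -46619/222 ≈ -210.00)
1352 + ((464 - 17)*(n + p(25)))*(-1220) = 1352 + ((464 - 17)*(-46619/222 + (7 - 1*25)))*(-1220) = 1352 + (447*(-46619/222 + (7 - 25)))*(-1220) = 1352 + (447*(-46619/222 - 18))*(-1220) = 1352 + (447*(-50615/222))*(-1220) = 1352 - 7541635/74*(-1220) = 1352 + 4600397350/37 = 4600447374/37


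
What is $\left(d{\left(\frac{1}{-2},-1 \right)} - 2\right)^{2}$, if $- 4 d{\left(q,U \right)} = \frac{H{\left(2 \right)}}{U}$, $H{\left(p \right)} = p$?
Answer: $\frac{9}{4} \approx 2.25$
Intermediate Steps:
$d{\left(q,U \right)} = - \frac{1}{2 U}$ ($d{\left(q,U \right)} = - \frac{2 \frac{1}{U}}{4} = - \frac{1}{2 U}$)
$\left(d{\left(\frac{1}{-2},-1 \right)} - 2\right)^{2} = \left(- \frac{1}{2 \left(-1\right)} - 2\right)^{2} = \left(\left(- \frac{1}{2}\right) \left(-1\right) - 2\right)^{2} = \left(\frac{1}{2} - 2\right)^{2} = \left(- \frac{3}{2}\right)^{2} = \frac{9}{4}$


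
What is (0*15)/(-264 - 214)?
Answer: 0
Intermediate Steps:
(0*15)/(-264 - 214) = 0/(-478) = -1/478*0 = 0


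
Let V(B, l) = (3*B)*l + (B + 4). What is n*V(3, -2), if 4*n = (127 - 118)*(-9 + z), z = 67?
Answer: -2871/2 ≈ -1435.5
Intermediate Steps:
V(B, l) = 4 + B + 3*B*l (V(B, l) = 3*B*l + (4 + B) = 4 + B + 3*B*l)
n = 261/2 (n = ((127 - 118)*(-9 + 67))/4 = (9*58)/4 = (¼)*522 = 261/2 ≈ 130.50)
n*V(3, -2) = 261*(4 + 3 + 3*3*(-2))/2 = 261*(4 + 3 - 18)/2 = (261/2)*(-11) = -2871/2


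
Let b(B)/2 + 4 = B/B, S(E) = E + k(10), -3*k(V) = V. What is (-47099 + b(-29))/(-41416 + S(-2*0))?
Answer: 141315/124258 ≈ 1.1373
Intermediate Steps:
k(V) = -V/3
S(E) = -10/3 + E (S(E) = E - ⅓*10 = E - 10/3 = -10/3 + E)
b(B) = -6 (b(B) = -8 + 2*(B/B) = -8 + 2*1 = -8 + 2 = -6)
(-47099 + b(-29))/(-41416 + S(-2*0)) = (-47099 - 6)/(-41416 + (-10/3 - 2*0)) = -47105/(-41416 + (-10/3 + 0)) = -47105/(-41416 - 10/3) = -47105/(-124258/3) = -47105*(-3/124258) = 141315/124258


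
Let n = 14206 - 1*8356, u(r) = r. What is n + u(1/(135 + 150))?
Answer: 1667251/285 ≈ 5850.0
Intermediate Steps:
n = 5850 (n = 14206 - 8356 = 5850)
n + u(1/(135 + 150)) = 5850 + 1/(135 + 150) = 5850 + 1/285 = 1667251/285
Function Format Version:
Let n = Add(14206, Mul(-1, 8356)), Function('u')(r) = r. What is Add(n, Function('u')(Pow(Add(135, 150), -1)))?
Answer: Rational(1667251, 285) ≈ 5850.0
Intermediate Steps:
n = 5850 (n = Add(14206, -8356) = 5850)
Add(n, Function('u')(Pow(Add(135, 150), -1))) = Add(5850, Pow(Add(135, 150), -1)) = Add(5850, Pow(285, -1)) = Add(5850, Rational(1, 285)) = Rational(1667251, 285)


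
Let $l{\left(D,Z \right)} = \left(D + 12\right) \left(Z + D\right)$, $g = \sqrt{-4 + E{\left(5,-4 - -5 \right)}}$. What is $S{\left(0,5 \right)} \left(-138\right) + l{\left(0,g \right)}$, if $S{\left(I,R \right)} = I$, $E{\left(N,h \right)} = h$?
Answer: $12 i \sqrt{3} \approx 20.785 i$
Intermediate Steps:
$g = i \sqrt{3}$ ($g = \sqrt{-4 - -1} = \sqrt{-4 + \left(-4 + 5\right)} = \sqrt{-4 + 1} = \sqrt{-3} = i \sqrt{3} \approx 1.732 i$)
$l{\left(D,Z \right)} = \left(12 + D\right) \left(D + Z\right)$
$S{\left(0,5 \right)} \left(-138\right) + l{\left(0,g \right)} = 0 \left(-138\right) + \left(0^{2} + 12 \cdot 0 + 12 i \sqrt{3} + 0 i \sqrt{3}\right) = 0 + \left(0 + 0 + 12 i \sqrt{3} + 0\right) = 0 + 12 i \sqrt{3} = 12 i \sqrt{3}$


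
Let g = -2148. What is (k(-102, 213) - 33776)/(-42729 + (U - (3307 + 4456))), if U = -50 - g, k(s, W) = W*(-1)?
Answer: 33989/48394 ≈ 0.70234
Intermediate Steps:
k(s, W) = -W
U = 2098 (U = -50 - 1*(-2148) = -50 + 2148 = 2098)
(k(-102, 213) - 33776)/(-42729 + (U - (3307 + 4456))) = (-1*213 - 33776)/(-42729 + (2098 - (3307 + 4456))) = (-213 - 33776)/(-42729 + (2098 - 1*7763)) = -33989/(-42729 + (2098 - 7763)) = -33989/(-42729 - 5665) = -33989/(-48394) = -33989*(-1/48394) = 33989/48394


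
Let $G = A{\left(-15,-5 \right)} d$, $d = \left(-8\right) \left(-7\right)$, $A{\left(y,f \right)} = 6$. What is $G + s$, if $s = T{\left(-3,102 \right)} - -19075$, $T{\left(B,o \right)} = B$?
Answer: $19408$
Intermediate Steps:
$d = 56$
$G = 336$ ($G = 6 \cdot 56 = 336$)
$s = 19072$ ($s = -3 - -19075 = -3 + 19075 = 19072$)
$G + s = 336 + 19072 = 19408$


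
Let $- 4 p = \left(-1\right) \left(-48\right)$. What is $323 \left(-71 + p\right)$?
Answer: $-26809$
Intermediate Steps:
$p = -12$ ($p = - \frac{\left(-1\right) \left(-48\right)}{4} = \left(- \frac{1}{4}\right) 48 = -12$)
$323 \left(-71 + p\right) = 323 \left(-71 - 12\right) = 323 \left(-83\right) = -26809$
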